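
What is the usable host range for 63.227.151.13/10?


Network: 63.192.0.0
Broadcast: 63.255.255.255
First usable = network + 1
Last usable = broadcast - 1
Range: 63.192.0.1 to 63.255.255.254


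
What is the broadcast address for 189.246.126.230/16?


Network: 189.246.0.0/16
Host bits = 16
Set all host bits to 1:
Broadcast: 189.246.255.255


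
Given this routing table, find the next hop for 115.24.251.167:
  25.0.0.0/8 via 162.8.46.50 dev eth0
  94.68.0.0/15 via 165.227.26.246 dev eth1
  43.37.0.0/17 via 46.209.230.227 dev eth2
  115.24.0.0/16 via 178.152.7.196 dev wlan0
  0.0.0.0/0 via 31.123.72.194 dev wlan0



Longest prefix match for 115.24.251.167:
  /8 25.0.0.0: no
  /15 94.68.0.0: no
  /17 43.37.0.0: no
  /16 115.24.0.0: MATCH
  /0 0.0.0.0: MATCH
Selected: next-hop 178.152.7.196 via wlan0 (matched /16)


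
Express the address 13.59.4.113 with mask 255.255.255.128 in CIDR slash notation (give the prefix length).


Binary: 11111111.11111111.11111111.10000000
Count leading 1s
Prefix: /25


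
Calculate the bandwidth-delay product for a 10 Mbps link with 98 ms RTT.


BDP = bandwidth * RTT
= 10 Mbps * 98 ms
= 10 * 1e6 * 98 / 1000 bits
= 980000 bits
= 122500 bytes
= 119.6289 KB
BDP = 980000 bits (122500 bytes)


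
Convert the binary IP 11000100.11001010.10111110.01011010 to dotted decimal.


11000100 = 196
11001010 = 202
10111110 = 190
01011010 = 90
IP: 196.202.190.90


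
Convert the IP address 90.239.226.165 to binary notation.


90 = 01011010
239 = 11101111
226 = 11100010
165 = 10100101
Binary: 01011010.11101111.11100010.10100101


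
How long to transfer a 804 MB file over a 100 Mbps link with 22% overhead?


Effective throughput = 100 * (1 - 22/100) = 78 Mbps
File size in Mb = 804 * 8 = 6432 Mb
Time = 6432 / 78
Time = 82.4615 seconds


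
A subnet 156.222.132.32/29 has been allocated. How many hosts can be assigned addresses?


Host bits = 32 - 29 = 3
Total addresses = 2^3 = 8
Usable = total - 2 (network and broadcast)
Usable hosts: 6


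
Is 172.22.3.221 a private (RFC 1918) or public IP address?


RFC 1918 private ranges:
  10.0.0.0/8 (10.0.0.0 - 10.255.255.255)
  172.16.0.0/12 (172.16.0.0 - 172.31.255.255)
  192.168.0.0/16 (192.168.0.0 - 192.168.255.255)
Private (in 172.16.0.0/12)


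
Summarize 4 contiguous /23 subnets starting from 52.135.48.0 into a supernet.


Original prefix: /23
Number of subnets: 4 = 2^2
New prefix = 23 - 2 = 21
Supernet: 52.135.48.0/21


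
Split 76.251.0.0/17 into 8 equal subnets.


New prefix = 17 + 3 = 20
Each subnet has 4096 addresses
  76.251.0.0/20
  76.251.16.0/20
  76.251.32.0/20
  76.251.48.0/20
  76.251.64.0/20
  76.251.80.0/20
  76.251.96.0/20
  76.251.112.0/20
Subnets: 76.251.0.0/20, 76.251.16.0/20, 76.251.32.0/20, 76.251.48.0/20, 76.251.64.0/20, 76.251.80.0/20, 76.251.96.0/20, 76.251.112.0/20


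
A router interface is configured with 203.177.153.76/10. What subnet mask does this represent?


/10 means 10 network bits, 22 host bits
Binary: 11111111110000000000000000000000
Mask: 255.192.0.0


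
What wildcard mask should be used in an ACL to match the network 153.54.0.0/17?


Subnet mask: 255.255.128.0
Wildcard = 255.255.255.255 - subnet mask
255 - 255 = 0
255 - 255 = 0
255 - 128 = 127
255 - 0 = 255
Wildcard: 0.0.127.255


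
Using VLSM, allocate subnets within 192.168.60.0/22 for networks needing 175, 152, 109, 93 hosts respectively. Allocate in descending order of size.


175 hosts -> /24 (254 usable): 192.168.60.0/24
152 hosts -> /24 (254 usable): 192.168.61.0/24
109 hosts -> /25 (126 usable): 192.168.62.0/25
93 hosts -> /25 (126 usable): 192.168.62.128/25
Allocation: 192.168.60.0/24 (175 hosts, 254 usable); 192.168.61.0/24 (152 hosts, 254 usable); 192.168.62.0/25 (109 hosts, 126 usable); 192.168.62.128/25 (93 hosts, 126 usable)


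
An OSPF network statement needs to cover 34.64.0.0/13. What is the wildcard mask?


Subnet mask: 255.248.0.0
Wildcard = 255.255.255.255 - subnet mask
255 - 255 = 0
255 - 248 = 7
255 - 0 = 255
255 - 0 = 255
Wildcard: 0.7.255.255


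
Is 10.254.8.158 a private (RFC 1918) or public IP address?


RFC 1918 private ranges:
  10.0.0.0/8 (10.0.0.0 - 10.255.255.255)
  172.16.0.0/12 (172.16.0.0 - 172.31.255.255)
  192.168.0.0/16 (192.168.0.0 - 192.168.255.255)
Private (in 10.0.0.0/8)


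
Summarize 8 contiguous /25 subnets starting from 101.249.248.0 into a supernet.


Original prefix: /25
Number of subnets: 8 = 2^3
New prefix = 25 - 3 = 22
Supernet: 101.249.248.0/22


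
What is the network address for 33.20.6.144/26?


IP:   00100001.00010100.00000110.10010000
Mask: 11111111.11111111.11111111.11000000
AND operation:
Net:  00100001.00010100.00000110.10000000
Network: 33.20.6.128/26


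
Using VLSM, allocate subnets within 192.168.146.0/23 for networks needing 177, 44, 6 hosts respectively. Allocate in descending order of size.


177 hosts -> /24 (254 usable): 192.168.146.0/24
44 hosts -> /26 (62 usable): 192.168.147.0/26
6 hosts -> /29 (6 usable): 192.168.147.64/29
Allocation: 192.168.146.0/24 (177 hosts, 254 usable); 192.168.147.0/26 (44 hosts, 62 usable); 192.168.147.64/29 (6 hosts, 6 usable)


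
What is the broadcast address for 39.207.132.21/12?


Network: 39.192.0.0/12
Host bits = 20
Set all host bits to 1:
Broadcast: 39.207.255.255


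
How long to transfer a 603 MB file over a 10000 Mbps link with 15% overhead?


Effective throughput = 10000 * (1 - 15/100) = 8500 Mbps
File size in Mb = 603 * 8 = 4824 Mb
Time = 4824 / 8500
Time = 0.5675 seconds


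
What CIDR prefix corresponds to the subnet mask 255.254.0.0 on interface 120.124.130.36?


Binary: 11111111.11111110.00000000.00000000
Count leading 1s
Prefix: /15


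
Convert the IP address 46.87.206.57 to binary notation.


46 = 00101110
87 = 01010111
206 = 11001110
57 = 00111001
Binary: 00101110.01010111.11001110.00111001


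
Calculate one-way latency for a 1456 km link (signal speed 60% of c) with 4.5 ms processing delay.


Speed = 0.6 * 3e5 km/s = 180000 km/s
Propagation delay = 1456 / 180000 = 0.0081 s = 8.0889 ms
Processing delay = 4.5 ms
Total one-way latency = 12.5889 ms


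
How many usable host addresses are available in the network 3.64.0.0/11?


Host bits = 32 - 11 = 21
Total addresses = 2^21 = 2097152
Usable = total - 2 (network and broadcast)
Usable hosts: 2097150


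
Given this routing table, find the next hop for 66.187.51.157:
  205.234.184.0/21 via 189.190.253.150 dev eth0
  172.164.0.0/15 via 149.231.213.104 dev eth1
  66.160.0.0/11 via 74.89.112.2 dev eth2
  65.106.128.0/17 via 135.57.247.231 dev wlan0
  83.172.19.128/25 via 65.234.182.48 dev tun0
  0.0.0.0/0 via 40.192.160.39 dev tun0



Longest prefix match for 66.187.51.157:
  /21 205.234.184.0: no
  /15 172.164.0.0: no
  /11 66.160.0.0: MATCH
  /17 65.106.128.0: no
  /25 83.172.19.128: no
  /0 0.0.0.0: MATCH
Selected: next-hop 74.89.112.2 via eth2 (matched /11)


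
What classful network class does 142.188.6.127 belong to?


First octet: 142
Binary: 10001110
10xxxxxx -> Class B (128-191)
Class B, default mask 255.255.0.0 (/16)


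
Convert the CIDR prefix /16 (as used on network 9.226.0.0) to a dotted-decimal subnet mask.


/16 means 16 network bits, 16 host bits
Binary: 11111111111111110000000000000000
Mask: 255.255.0.0


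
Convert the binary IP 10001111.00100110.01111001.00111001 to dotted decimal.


10001111 = 143
00100110 = 38
01111001 = 121
00111001 = 57
IP: 143.38.121.57


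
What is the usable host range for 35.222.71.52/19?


Network: 35.222.64.0
Broadcast: 35.222.95.255
First usable = network + 1
Last usable = broadcast - 1
Range: 35.222.64.1 to 35.222.95.254


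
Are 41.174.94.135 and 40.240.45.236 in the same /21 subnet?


Mask: 255.255.248.0
41.174.94.135 AND mask = 41.174.88.0
40.240.45.236 AND mask = 40.240.40.0
No, different subnets (41.174.88.0 vs 40.240.40.0)


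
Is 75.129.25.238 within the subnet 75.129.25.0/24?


Subnet network: 75.129.25.0
Test IP AND mask: 75.129.25.0
Yes, 75.129.25.238 is in 75.129.25.0/24


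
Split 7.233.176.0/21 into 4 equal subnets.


New prefix = 21 + 2 = 23
Each subnet has 512 addresses
  7.233.176.0/23
  7.233.178.0/23
  7.233.180.0/23
  7.233.182.0/23
Subnets: 7.233.176.0/23, 7.233.178.0/23, 7.233.180.0/23, 7.233.182.0/23


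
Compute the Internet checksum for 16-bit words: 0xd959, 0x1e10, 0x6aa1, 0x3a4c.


Sum all words (with carry folding):
+ 0xd959 = 0xd959
+ 0x1e10 = 0xf769
+ 0x6aa1 = 0x620b
+ 0x3a4c = 0x9c57
One's complement: ~0x9c57
Checksum = 0x63a8


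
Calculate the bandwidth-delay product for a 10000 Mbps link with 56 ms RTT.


BDP = bandwidth * RTT
= 10000 Mbps * 56 ms
= 10000 * 1e6 * 56 / 1000 bits
= 560000000 bits
= 70000000 bytes
= 68359.375 KB
BDP = 560000000 bits (70000000 bytes)


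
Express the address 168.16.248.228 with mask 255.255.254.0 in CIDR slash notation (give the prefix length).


Binary: 11111111.11111111.11111110.00000000
Count leading 1s
Prefix: /23


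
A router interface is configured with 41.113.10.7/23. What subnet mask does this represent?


/23 means 23 network bits, 9 host bits
Binary: 11111111111111111111111000000000
Mask: 255.255.254.0


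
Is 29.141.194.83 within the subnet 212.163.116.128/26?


Subnet network: 212.163.116.128
Test IP AND mask: 29.141.194.64
No, 29.141.194.83 is not in 212.163.116.128/26


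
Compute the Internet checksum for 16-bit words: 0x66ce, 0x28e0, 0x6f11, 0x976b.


Sum all words (with carry folding):
+ 0x66ce = 0x66ce
+ 0x28e0 = 0x8fae
+ 0x6f11 = 0xfebf
+ 0x976b = 0x962b
One's complement: ~0x962b
Checksum = 0x69d4


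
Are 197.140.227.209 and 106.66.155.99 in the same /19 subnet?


Mask: 255.255.224.0
197.140.227.209 AND mask = 197.140.224.0
106.66.155.99 AND mask = 106.66.128.0
No, different subnets (197.140.224.0 vs 106.66.128.0)


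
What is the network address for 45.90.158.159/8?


IP:   00101101.01011010.10011110.10011111
Mask: 11111111.00000000.00000000.00000000
AND operation:
Net:  00101101.00000000.00000000.00000000
Network: 45.0.0.0/8


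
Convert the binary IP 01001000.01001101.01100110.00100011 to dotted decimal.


01001000 = 72
01001101 = 77
01100110 = 102
00100011 = 35
IP: 72.77.102.35


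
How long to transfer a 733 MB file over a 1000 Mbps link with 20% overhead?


Effective throughput = 1000 * (1 - 20/100) = 800 Mbps
File size in Mb = 733 * 8 = 5864 Mb
Time = 5864 / 800
Time = 7.33 seconds


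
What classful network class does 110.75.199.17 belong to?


First octet: 110
Binary: 01101110
0xxxxxxx -> Class A (1-126)
Class A, default mask 255.0.0.0 (/8)


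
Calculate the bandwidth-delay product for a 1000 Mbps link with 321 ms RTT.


BDP = bandwidth * RTT
= 1000 Mbps * 321 ms
= 1000 * 1e6 * 321 / 1000 bits
= 321000000 bits
= 40125000 bytes
= 39184.5703 KB
BDP = 321000000 bits (40125000 bytes)


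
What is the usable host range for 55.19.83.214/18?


Network: 55.19.64.0
Broadcast: 55.19.127.255
First usable = network + 1
Last usable = broadcast - 1
Range: 55.19.64.1 to 55.19.127.254


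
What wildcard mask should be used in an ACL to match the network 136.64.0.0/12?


Subnet mask: 255.240.0.0
Wildcard = 255.255.255.255 - subnet mask
255 - 255 = 0
255 - 240 = 15
255 - 0 = 255
255 - 0 = 255
Wildcard: 0.15.255.255


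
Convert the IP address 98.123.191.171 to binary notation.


98 = 01100010
123 = 01111011
191 = 10111111
171 = 10101011
Binary: 01100010.01111011.10111111.10101011


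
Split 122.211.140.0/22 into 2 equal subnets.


New prefix = 22 + 1 = 23
Each subnet has 512 addresses
  122.211.140.0/23
  122.211.142.0/23
Subnets: 122.211.140.0/23, 122.211.142.0/23


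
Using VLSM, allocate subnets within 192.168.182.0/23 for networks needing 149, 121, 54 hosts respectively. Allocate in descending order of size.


149 hosts -> /24 (254 usable): 192.168.182.0/24
121 hosts -> /25 (126 usable): 192.168.183.0/25
54 hosts -> /26 (62 usable): 192.168.183.128/26
Allocation: 192.168.182.0/24 (149 hosts, 254 usable); 192.168.183.0/25 (121 hosts, 126 usable); 192.168.183.128/26 (54 hosts, 62 usable)


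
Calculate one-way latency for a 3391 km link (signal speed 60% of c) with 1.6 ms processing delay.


Speed = 0.6 * 3e5 km/s = 180000 km/s
Propagation delay = 3391 / 180000 = 0.0188 s = 18.8389 ms
Processing delay = 1.6 ms
Total one-way latency = 20.4389 ms


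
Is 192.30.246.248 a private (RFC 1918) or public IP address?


RFC 1918 private ranges:
  10.0.0.0/8 (10.0.0.0 - 10.255.255.255)
  172.16.0.0/12 (172.16.0.0 - 172.31.255.255)
  192.168.0.0/16 (192.168.0.0 - 192.168.255.255)
Public (not in any RFC 1918 range)


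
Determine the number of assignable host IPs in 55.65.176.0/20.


Host bits = 32 - 20 = 12
Total addresses = 2^12 = 4096
Usable = total - 2 (network and broadcast)
Usable hosts: 4094


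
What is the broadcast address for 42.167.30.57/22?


Network: 42.167.28.0/22
Host bits = 10
Set all host bits to 1:
Broadcast: 42.167.31.255


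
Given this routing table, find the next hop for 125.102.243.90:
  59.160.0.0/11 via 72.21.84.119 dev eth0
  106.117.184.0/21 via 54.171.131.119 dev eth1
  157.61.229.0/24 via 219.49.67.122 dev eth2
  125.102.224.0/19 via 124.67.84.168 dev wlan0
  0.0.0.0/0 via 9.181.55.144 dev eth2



Longest prefix match for 125.102.243.90:
  /11 59.160.0.0: no
  /21 106.117.184.0: no
  /24 157.61.229.0: no
  /19 125.102.224.0: MATCH
  /0 0.0.0.0: MATCH
Selected: next-hop 124.67.84.168 via wlan0 (matched /19)


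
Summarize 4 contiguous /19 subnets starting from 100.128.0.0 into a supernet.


Original prefix: /19
Number of subnets: 4 = 2^2
New prefix = 19 - 2 = 17
Supernet: 100.128.0.0/17


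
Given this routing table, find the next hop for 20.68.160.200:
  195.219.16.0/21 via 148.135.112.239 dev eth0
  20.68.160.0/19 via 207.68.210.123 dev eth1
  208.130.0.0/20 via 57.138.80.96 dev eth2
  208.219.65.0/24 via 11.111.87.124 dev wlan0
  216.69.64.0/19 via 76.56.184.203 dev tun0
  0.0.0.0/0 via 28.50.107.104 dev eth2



Longest prefix match for 20.68.160.200:
  /21 195.219.16.0: no
  /19 20.68.160.0: MATCH
  /20 208.130.0.0: no
  /24 208.219.65.0: no
  /19 216.69.64.0: no
  /0 0.0.0.0: MATCH
Selected: next-hop 207.68.210.123 via eth1 (matched /19)


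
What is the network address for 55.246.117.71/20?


IP:   00110111.11110110.01110101.01000111
Mask: 11111111.11111111.11110000.00000000
AND operation:
Net:  00110111.11110110.01110000.00000000
Network: 55.246.112.0/20


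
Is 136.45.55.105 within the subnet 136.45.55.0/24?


Subnet network: 136.45.55.0
Test IP AND mask: 136.45.55.0
Yes, 136.45.55.105 is in 136.45.55.0/24


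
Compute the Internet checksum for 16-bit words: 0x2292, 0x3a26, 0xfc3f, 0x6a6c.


Sum all words (with carry folding):
+ 0x2292 = 0x2292
+ 0x3a26 = 0x5cb8
+ 0xfc3f = 0x58f8
+ 0x6a6c = 0xc364
One's complement: ~0xc364
Checksum = 0x3c9b


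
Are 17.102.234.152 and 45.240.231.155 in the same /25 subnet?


Mask: 255.255.255.128
17.102.234.152 AND mask = 17.102.234.128
45.240.231.155 AND mask = 45.240.231.128
No, different subnets (17.102.234.128 vs 45.240.231.128)


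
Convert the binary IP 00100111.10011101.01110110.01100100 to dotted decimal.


00100111 = 39
10011101 = 157
01110110 = 118
01100100 = 100
IP: 39.157.118.100


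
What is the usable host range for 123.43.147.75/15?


Network: 123.42.0.0
Broadcast: 123.43.255.255
First usable = network + 1
Last usable = broadcast - 1
Range: 123.42.0.1 to 123.43.255.254


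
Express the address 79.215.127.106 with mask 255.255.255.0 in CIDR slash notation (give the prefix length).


Binary: 11111111.11111111.11111111.00000000
Count leading 1s
Prefix: /24


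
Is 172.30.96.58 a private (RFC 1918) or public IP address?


RFC 1918 private ranges:
  10.0.0.0/8 (10.0.0.0 - 10.255.255.255)
  172.16.0.0/12 (172.16.0.0 - 172.31.255.255)
  192.168.0.0/16 (192.168.0.0 - 192.168.255.255)
Private (in 172.16.0.0/12)


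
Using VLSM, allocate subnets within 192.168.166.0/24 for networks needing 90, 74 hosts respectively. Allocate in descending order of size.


90 hosts -> /25 (126 usable): 192.168.166.0/25
74 hosts -> /25 (126 usable): 192.168.166.128/25
Allocation: 192.168.166.0/25 (90 hosts, 126 usable); 192.168.166.128/25 (74 hosts, 126 usable)


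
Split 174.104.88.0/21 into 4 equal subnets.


New prefix = 21 + 2 = 23
Each subnet has 512 addresses
  174.104.88.0/23
  174.104.90.0/23
  174.104.92.0/23
  174.104.94.0/23
Subnets: 174.104.88.0/23, 174.104.90.0/23, 174.104.92.0/23, 174.104.94.0/23


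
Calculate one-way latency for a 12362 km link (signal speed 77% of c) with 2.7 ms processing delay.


Speed = 0.77 * 3e5 km/s = 231000 km/s
Propagation delay = 12362 / 231000 = 0.0535 s = 53.5152 ms
Processing delay = 2.7 ms
Total one-way latency = 56.2152 ms


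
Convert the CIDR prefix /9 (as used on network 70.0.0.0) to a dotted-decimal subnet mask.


/9 means 9 network bits, 23 host bits
Binary: 11111111100000000000000000000000
Mask: 255.128.0.0


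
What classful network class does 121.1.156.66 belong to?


First octet: 121
Binary: 01111001
0xxxxxxx -> Class A (1-126)
Class A, default mask 255.0.0.0 (/8)


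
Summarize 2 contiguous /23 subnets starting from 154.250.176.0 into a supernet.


Original prefix: /23
Number of subnets: 2 = 2^1
New prefix = 23 - 1 = 22
Supernet: 154.250.176.0/22


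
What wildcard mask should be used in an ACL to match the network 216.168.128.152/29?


Subnet mask: 255.255.255.248
Wildcard = 255.255.255.255 - subnet mask
255 - 255 = 0
255 - 255 = 0
255 - 255 = 0
255 - 248 = 7
Wildcard: 0.0.0.7


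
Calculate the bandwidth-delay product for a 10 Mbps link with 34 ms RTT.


BDP = bandwidth * RTT
= 10 Mbps * 34 ms
= 10 * 1e6 * 34 / 1000 bits
= 340000 bits
= 42500 bytes
= 41.5039 KB
BDP = 340000 bits (42500 bytes)


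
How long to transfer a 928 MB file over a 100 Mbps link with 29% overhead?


Effective throughput = 100 * (1 - 29/100) = 71 Mbps
File size in Mb = 928 * 8 = 7424 Mb
Time = 7424 / 71
Time = 104.5634 seconds


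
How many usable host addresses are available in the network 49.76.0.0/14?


Host bits = 32 - 14 = 18
Total addresses = 2^18 = 262144
Usable = total - 2 (network and broadcast)
Usable hosts: 262142


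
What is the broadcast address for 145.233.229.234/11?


Network: 145.224.0.0/11
Host bits = 21
Set all host bits to 1:
Broadcast: 145.255.255.255


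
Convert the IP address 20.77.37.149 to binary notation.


20 = 00010100
77 = 01001101
37 = 00100101
149 = 10010101
Binary: 00010100.01001101.00100101.10010101


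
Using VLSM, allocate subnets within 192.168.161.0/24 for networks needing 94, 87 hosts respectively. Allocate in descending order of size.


94 hosts -> /25 (126 usable): 192.168.161.0/25
87 hosts -> /25 (126 usable): 192.168.161.128/25
Allocation: 192.168.161.0/25 (94 hosts, 126 usable); 192.168.161.128/25 (87 hosts, 126 usable)


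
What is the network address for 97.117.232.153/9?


IP:   01100001.01110101.11101000.10011001
Mask: 11111111.10000000.00000000.00000000
AND operation:
Net:  01100001.00000000.00000000.00000000
Network: 97.0.0.0/9


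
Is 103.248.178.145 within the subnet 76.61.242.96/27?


Subnet network: 76.61.242.96
Test IP AND mask: 103.248.178.128
No, 103.248.178.145 is not in 76.61.242.96/27


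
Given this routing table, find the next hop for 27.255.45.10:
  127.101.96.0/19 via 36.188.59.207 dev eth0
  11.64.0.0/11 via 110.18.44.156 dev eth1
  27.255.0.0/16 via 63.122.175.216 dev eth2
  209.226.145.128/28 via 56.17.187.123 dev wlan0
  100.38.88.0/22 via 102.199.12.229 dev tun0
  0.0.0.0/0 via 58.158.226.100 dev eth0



Longest prefix match for 27.255.45.10:
  /19 127.101.96.0: no
  /11 11.64.0.0: no
  /16 27.255.0.0: MATCH
  /28 209.226.145.128: no
  /22 100.38.88.0: no
  /0 0.0.0.0: MATCH
Selected: next-hop 63.122.175.216 via eth2 (matched /16)


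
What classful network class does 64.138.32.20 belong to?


First octet: 64
Binary: 01000000
0xxxxxxx -> Class A (1-126)
Class A, default mask 255.0.0.0 (/8)


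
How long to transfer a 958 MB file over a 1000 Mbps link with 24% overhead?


Effective throughput = 1000 * (1 - 24/100) = 760 Mbps
File size in Mb = 958 * 8 = 7664 Mb
Time = 7664 / 760
Time = 10.0842 seconds


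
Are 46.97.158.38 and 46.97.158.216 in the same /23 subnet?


Mask: 255.255.254.0
46.97.158.38 AND mask = 46.97.158.0
46.97.158.216 AND mask = 46.97.158.0
Yes, same subnet (46.97.158.0)


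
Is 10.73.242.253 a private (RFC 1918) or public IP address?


RFC 1918 private ranges:
  10.0.0.0/8 (10.0.0.0 - 10.255.255.255)
  172.16.0.0/12 (172.16.0.0 - 172.31.255.255)
  192.168.0.0/16 (192.168.0.0 - 192.168.255.255)
Private (in 10.0.0.0/8)


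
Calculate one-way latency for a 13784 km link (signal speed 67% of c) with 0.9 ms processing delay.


Speed = 0.67 * 3e5 km/s = 201000 km/s
Propagation delay = 13784 / 201000 = 0.0686 s = 68.5771 ms
Processing delay = 0.9 ms
Total one-way latency = 69.4771 ms


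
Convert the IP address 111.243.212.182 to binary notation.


111 = 01101111
243 = 11110011
212 = 11010100
182 = 10110110
Binary: 01101111.11110011.11010100.10110110


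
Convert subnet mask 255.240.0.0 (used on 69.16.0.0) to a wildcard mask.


Subnet mask: 255.240.0.0
Wildcard = 255.255.255.255 - subnet mask
255 - 255 = 0
255 - 240 = 15
255 - 0 = 255
255 - 0 = 255
Wildcard: 0.15.255.255


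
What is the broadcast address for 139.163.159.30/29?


Network: 139.163.159.24/29
Host bits = 3
Set all host bits to 1:
Broadcast: 139.163.159.31


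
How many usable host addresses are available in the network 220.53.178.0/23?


Host bits = 32 - 23 = 9
Total addresses = 2^9 = 512
Usable = total - 2 (network and broadcast)
Usable hosts: 510


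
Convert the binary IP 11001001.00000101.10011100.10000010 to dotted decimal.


11001001 = 201
00000101 = 5
10011100 = 156
10000010 = 130
IP: 201.5.156.130


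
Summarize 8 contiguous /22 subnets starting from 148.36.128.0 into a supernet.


Original prefix: /22
Number of subnets: 8 = 2^3
New prefix = 22 - 3 = 19
Supernet: 148.36.128.0/19


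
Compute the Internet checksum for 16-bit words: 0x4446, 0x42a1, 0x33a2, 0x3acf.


Sum all words (with carry folding):
+ 0x4446 = 0x4446
+ 0x42a1 = 0x86e7
+ 0x33a2 = 0xba89
+ 0x3acf = 0xf558
One's complement: ~0xf558
Checksum = 0x0aa7


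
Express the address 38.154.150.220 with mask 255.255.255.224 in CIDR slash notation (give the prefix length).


Binary: 11111111.11111111.11111111.11100000
Count leading 1s
Prefix: /27


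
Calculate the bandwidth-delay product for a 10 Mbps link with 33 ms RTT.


BDP = bandwidth * RTT
= 10 Mbps * 33 ms
= 10 * 1e6 * 33 / 1000 bits
= 330000 bits
= 41250 bytes
= 40.2832 KB
BDP = 330000 bits (41250 bytes)


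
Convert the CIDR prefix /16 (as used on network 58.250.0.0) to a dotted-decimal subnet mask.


/16 means 16 network bits, 16 host bits
Binary: 11111111111111110000000000000000
Mask: 255.255.0.0


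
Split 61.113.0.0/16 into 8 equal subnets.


New prefix = 16 + 3 = 19
Each subnet has 8192 addresses
  61.113.0.0/19
  61.113.32.0/19
  61.113.64.0/19
  61.113.96.0/19
  61.113.128.0/19
  61.113.160.0/19
  61.113.192.0/19
  61.113.224.0/19
Subnets: 61.113.0.0/19, 61.113.32.0/19, 61.113.64.0/19, 61.113.96.0/19, 61.113.128.0/19, 61.113.160.0/19, 61.113.192.0/19, 61.113.224.0/19


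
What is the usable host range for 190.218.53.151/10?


Network: 190.192.0.0
Broadcast: 190.255.255.255
First usable = network + 1
Last usable = broadcast - 1
Range: 190.192.0.1 to 190.255.255.254


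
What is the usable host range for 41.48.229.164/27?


Network: 41.48.229.160
Broadcast: 41.48.229.191
First usable = network + 1
Last usable = broadcast - 1
Range: 41.48.229.161 to 41.48.229.190


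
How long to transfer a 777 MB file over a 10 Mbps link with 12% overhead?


Effective throughput = 10 * (1 - 12/100) = 8.8 Mbps
File size in Mb = 777 * 8 = 6216 Mb
Time = 6216 / 8.8
Time = 706.3636 seconds


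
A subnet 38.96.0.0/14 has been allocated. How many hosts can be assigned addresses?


Host bits = 32 - 14 = 18
Total addresses = 2^18 = 262144
Usable = total - 2 (network and broadcast)
Usable hosts: 262142


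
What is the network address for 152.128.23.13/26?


IP:   10011000.10000000.00010111.00001101
Mask: 11111111.11111111.11111111.11000000
AND operation:
Net:  10011000.10000000.00010111.00000000
Network: 152.128.23.0/26


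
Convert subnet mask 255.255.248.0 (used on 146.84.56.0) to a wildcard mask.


Subnet mask: 255.255.248.0
Wildcard = 255.255.255.255 - subnet mask
255 - 255 = 0
255 - 255 = 0
255 - 248 = 7
255 - 0 = 255
Wildcard: 0.0.7.255


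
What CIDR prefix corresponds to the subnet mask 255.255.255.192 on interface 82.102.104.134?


Binary: 11111111.11111111.11111111.11000000
Count leading 1s
Prefix: /26


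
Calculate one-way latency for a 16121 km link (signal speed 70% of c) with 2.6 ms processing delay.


Speed = 0.7 * 3e5 km/s = 210000 km/s
Propagation delay = 16121 / 210000 = 0.0768 s = 76.7667 ms
Processing delay = 2.6 ms
Total one-way latency = 79.3667 ms


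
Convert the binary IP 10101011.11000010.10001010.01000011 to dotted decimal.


10101011 = 171
11000010 = 194
10001010 = 138
01000011 = 67
IP: 171.194.138.67


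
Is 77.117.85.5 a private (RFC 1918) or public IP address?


RFC 1918 private ranges:
  10.0.0.0/8 (10.0.0.0 - 10.255.255.255)
  172.16.0.0/12 (172.16.0.0 - 172.31.255.255)
  192.168.0.0/16 (192.168.0.0 - 192.168.255.255)
Public (not in any RFC 1918 range)


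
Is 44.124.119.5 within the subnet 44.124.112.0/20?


Subnet network: 44.124.112.0
Test IP AND mask: 44.124.112.0
Yes, 44.124.119.5 is in 44.124.112.0/20


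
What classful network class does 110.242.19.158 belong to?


First octet: 110
Binary: 01101110
0xxxxxxx -> Class A (1-126)
Class A, default mask 255.0.0.0 (/8)


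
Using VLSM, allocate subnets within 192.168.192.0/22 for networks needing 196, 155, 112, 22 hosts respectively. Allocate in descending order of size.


196 hosts -> /24 (254 usable): 192.168.192.0/24
155 hosts -> /24 (254 usable): 192.168.193.0/24
112 hosts -> /25 (126 usable): 192.168.194.0/25
22 hosts -> /27 (30 usable): 192.168.194.128/27
Allocation: 192.168.192.0/24 (196 hosts, 254 usable); 192.168.193.0/24 (155 hosts, 254 usable); 192.168.194.0/25 (112 hosts, 126 usable); 192.168.194.128/27 (22 hosts, 30 usable)


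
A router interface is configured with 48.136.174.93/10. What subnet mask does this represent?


/10 means 10 network bits, 22 host bits
Binary: 11111111110000000000000000000000
Mask: 255.192.0.0


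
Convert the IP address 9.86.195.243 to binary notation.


9 = 00001001
86 = 01010110
195 = 11000011
243 = 11110011
Binary: 00001001.01010110.11000011.11110011


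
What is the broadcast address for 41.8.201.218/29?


Network: 41.8.201.216/29
Host bits = 3
Set all host bits to 1:
Broadcast: 41.8.201.223


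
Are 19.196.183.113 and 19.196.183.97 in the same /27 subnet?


Mask: 255.255.255.224
19.196.183.113 AND mask = 19.196.183.96
19.196.183.97 AND mask = 19.196.183.96
Yes, same subnet (19.196.183.96)


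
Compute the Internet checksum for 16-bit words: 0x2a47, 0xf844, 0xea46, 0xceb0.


Sum all words (with carry folding):
+ 0x2a47 = 0x2a47
+ 0xf844 = 0x228c
+ 0xea46 = 0x0cd3
+ 0xceb0 = 0xdb83
One's complement: ~0xdb83
Checksum = 0x247c


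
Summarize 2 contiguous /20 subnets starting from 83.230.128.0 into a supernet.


Original prefix: /20
Number of subnets: 2 = 2^1
New prefix = 20 - 1 = 19
Supernet: 83.230.128.0/19


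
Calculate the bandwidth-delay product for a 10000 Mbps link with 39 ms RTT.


BDP = bandwidth * RTT
= 10000 Mbps * 39 ms
= 10000 * 1e6 * 39 / 1000 bits
= 390000000 bits
= 48750000 bytes
= 47607.4219 KB
BDP = 390000000 bits (48750000 bytes)


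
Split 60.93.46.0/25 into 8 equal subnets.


New prefix = 25 + 3 = 28
Each subnet has 16 addresses
  60.93.46.0/28
  60.93.46.16/28
  60.93.46.32/28
  60.93.46.48/28
  60.93.46.64/28
  60.93.46.80/28
  60.93.46.96/28
  60.93.46.112/28
Subnets: 60.93.46.0/28, 60.93.46.16/28, 60.93.46.32/28, 60.93.46.48/28, 60.93.46.64/28, 60.93.46.80/28, 60.93.46.96/28, 60.93.46.112/28


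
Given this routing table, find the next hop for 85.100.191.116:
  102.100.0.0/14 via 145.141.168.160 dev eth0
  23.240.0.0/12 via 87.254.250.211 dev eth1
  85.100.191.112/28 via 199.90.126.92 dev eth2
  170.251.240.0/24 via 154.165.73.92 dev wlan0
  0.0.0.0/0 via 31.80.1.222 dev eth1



Longest prefix match for 85.100.191.116:
  /14 102.100.0.0: no
  /12 23.240.0.0: no
  /28 85.100.191.112: MATCH
  /24 170.251.240.0: no
  /0 0.0.0.0: MATCH
Selected: next-hop 199.90.126.92 via eth2 (matched /28)


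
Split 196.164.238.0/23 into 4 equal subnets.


New prefix = 23 + 2 = 25
Each subnet has 128 addresses
  196.164.238.0/25
  196.164.238.128/25
  196.164.239.0/25
  196.164.239.128/25
Subnets: 196.164.238.0/25, 196.164.238.128/25, 196.164.239.0/25, 196.164.239.128/25


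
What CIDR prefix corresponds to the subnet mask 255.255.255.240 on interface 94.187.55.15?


Binary: 11111111.11111111.11111111.11110000
Count leading 1s
Prefix: /28


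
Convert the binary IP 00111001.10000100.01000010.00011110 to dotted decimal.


00111001 = 57
10000100 = 132
01000010 = 66
00011110 = 30
IP: 57.132.66.30


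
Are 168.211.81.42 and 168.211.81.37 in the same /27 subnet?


Mask: 255.255.255.224
168.211.81.42 AND mask = 168.211.81.32
168.211.81.37 AND mask = 168.211.81.32
Yes, same subnet (168.211.81.32)


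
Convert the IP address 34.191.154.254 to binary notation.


34 = 00100010
191 = 10111111
154 = 10011010
254 = 11111110
Binary: 00100010.10111111.10011010.11111110


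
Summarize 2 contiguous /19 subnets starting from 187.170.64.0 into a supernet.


Original prefix: /19
Number of subnets: 2 = 2^1
New prefix = 19 - 1 = 18
Supernet: 187.170.64.0/18


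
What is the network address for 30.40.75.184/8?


IP:   00011110.00101000.01001011.10111000
Mask: 11111111.00000000.00000000.00000000
AND operation:
Net:  00011110.00000000.00000000.00000000
Network: 30.0.0.0/8


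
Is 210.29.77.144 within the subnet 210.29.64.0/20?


Subnet network: 210.29.64.0
Test IP AND mask: 210.29.64.0
Yes, 210.29.77.144 is in 210.29.64.0/20


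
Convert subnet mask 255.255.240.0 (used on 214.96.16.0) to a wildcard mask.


Subnet mask: 255.255.240.0
Wildcard = 255.255.255.255 - subnet mask
255 - 255 = 0
255 - 255 = 0
255 - 240 = 15
255 - 0 = 255
Wildcard: 0.0.15.255


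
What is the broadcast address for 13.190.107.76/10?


Network: 13.128.0.0/10
Host bits = 22
Set all host bits to 1:
Broadcast: 13.191.255.255


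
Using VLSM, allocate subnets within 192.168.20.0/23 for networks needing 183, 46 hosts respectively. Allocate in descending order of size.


183 hosts -> /24 (254 usable): 192.168.20.0/24
46 hosts -> /26 (62 usable): 192.168.21.0/26
Allocation: 192.168.20.0/24 (183 hosts, 254 usable); 192.168.21.0/26 (46 hosts, 62 usable)


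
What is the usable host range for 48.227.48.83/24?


Network: 48.227.48.0
Broadcast: 48.227.48.255
First usable = network + 1
Last usable = broadcast - 1
Range: 48.227.48.1 to 48.227.48.254


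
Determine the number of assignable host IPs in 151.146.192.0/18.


Host bits = 32 - 18 = 14
Total addresses = 2^14 = 16384
Usable = total - 2 (network and broadcast)
Usable hosts: 16382


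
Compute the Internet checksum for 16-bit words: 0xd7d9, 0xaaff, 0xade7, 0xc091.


Sum all words (with carry folding):
+ 0xd7d9 = 0xd7d9
+ 0xaaff = 0x82d9
+ 0xade7 = 0x30c1
+ 0xc091 = 0xf152
One's complement: ~0xf152
Checksum = 0x0ead


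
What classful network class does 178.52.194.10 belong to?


First octet: 178
Binary: 10110010
10xxxxxx -> Class B (128-191)
Class B, default mask 255.255.0.0 (/16)


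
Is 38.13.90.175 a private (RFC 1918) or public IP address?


RFC 1918 private ranges:
  10.0.0.0/8 (10.0.0.0 - 10.255.255.255)
  172.16.0.0/12 (172.16.0.0 - 172.31.255.255)
  192.168.0.0/16 (192.168.0.0 - 192.168.255.255)
Public (not in any RFC 1918 range)


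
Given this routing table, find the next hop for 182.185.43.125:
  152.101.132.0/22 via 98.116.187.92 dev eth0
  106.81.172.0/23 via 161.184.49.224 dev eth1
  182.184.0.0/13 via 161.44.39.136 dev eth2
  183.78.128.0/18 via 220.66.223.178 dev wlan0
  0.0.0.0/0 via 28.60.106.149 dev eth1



Longest prefix match for 182.185.43.125:
  /22 152.101.132.0: no
  /23 106.81.172.0: no
  /13 182.184.0.0: MATCH
  /18 183.78.128.0: no
  /0 0.0.0.0: MATCH
Selected: next-hop 161.44.39.136 via eth2 (matched /13)


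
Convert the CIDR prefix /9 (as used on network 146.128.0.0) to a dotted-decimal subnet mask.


/9 means 9 network bits, 23 host bits
Binary: 11111111100000000000000000000000
Mask: 255.128.0.0


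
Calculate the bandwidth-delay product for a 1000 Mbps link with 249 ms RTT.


BDP = bandwidth * RTT
= 1000 Mbps * 249 ms
= 1000 * 1e6 * 249 / 1000 bits
= 249000000 bits
= 31125000 bytes
= 30395.5078 KB
BDP = 249000000 bits (31125000 bytes)


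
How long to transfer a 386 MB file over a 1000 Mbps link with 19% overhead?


Effective throughput = 1000 * (1 - 19/100) = 810 Mbps
File size in Mb = 386 * 8 = 3088 Mb
Time = 3088 / 810
Time = 3.8123 seconds


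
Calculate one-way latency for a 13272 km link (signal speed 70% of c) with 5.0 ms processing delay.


Speed = 0.7 * 3e5 km/s = 210000 km/s
Propagation delay = 13272 / 210000 = 0.0632 s = 63.2 ms
Processing delay = 5.0 ms
Total one-way latency = 68.2 ms


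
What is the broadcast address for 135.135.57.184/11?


Network: 135.128.0.0/11
Host bits = 21
Set all host bits to 1:
Broadcast: 135.159.255.255


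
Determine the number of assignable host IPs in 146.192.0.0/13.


Host bits = 32 - 13 = 19
Total addresses = 2^19 = 524288
Usable = total - 2 (network and broadcast)
Usable hosts: 524286


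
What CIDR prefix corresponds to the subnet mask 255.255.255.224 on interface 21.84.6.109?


Binary: 11111111.11111111.11111111.11100000
Count leading 1s
Prefix: /27


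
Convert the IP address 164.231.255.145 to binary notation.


164 = 10100100
231 = 11100111
255 = 11111111
145 = 10010001
Binary: 10100100.11100111.11111111.10010001


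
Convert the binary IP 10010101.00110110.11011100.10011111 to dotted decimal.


10010101 = 149
00110110 = 54
11011100 = 220
10011111 = 159
IP: 149.54.220.159


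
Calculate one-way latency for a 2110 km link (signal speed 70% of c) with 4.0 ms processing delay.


Speed = 0.7 * 3e5 km/s = 210000 km/s
Propagation delay = 2110 / 210000 = 0.01 s = 10.0476 ms
Processing delay = 4.0 ms
Total one-way latency = 14.0476 ms


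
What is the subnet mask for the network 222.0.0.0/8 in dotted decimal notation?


/8 means 8 network bits, 24 host bits
Binary: 11111111000000000000000000000000
Mask: 255.0.0.0


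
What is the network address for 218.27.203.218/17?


IP:   11011010.00011011.11001011.11011010
Mask: 11111111.11111111.10000000.00000000
AND operation:
Net:  11011010.00011011.10000000.00000000
Network: 218.27.128.0/17


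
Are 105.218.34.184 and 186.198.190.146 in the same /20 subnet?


Mask: 255.255.240.0
105.218.34.184 AND mask = 105.218.32.0
186.198.190.146 AND mask = 186.198.176.0
No, different subnets (105.218.32.0 vs 186.198.176.0)


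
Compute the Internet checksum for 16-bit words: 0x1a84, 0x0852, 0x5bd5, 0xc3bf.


Sum all words (with carry folding):
+ 0x1a84 = 0x1a84
+ 0x0852 = 0x22d6
+ 0x5bd5 = 0x7eab
+ 0xc3bf = 0x426b
One's complement: ~0x426b
Checksum = 0xbd94


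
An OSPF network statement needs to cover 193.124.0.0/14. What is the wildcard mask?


Subnet mask: 255.252.0.0
Wildcard = 255.255.255.255 - subnet mask
255 - 255 = 0
255 - 252 = 3
255 - 0 = 255
255 - 0 = 255
Wildcard: 0.3.255.255


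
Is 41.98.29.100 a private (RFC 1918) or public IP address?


RFC 1918 private ranges:
  10.0.0.0/8 (10.0.0.0 - 10.255.255.255)
  172.16.0.0/12 (172.16.0.0 - 172.31.255.255)
  192.168.0.0/16 (192.168.0.0 - 192.168.255.255)
Public (not in any RFC 1918 range)


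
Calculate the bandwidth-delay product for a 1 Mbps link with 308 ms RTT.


BDP = bandwidth * RTT
= 1 Mbps * 308 ms
= 1 * 1e6 * 308 / 1000 bits
= 308000 bits
= 38500 bytes
= 37.5977 KB
BDP = 308000 bits (38500 bytes)


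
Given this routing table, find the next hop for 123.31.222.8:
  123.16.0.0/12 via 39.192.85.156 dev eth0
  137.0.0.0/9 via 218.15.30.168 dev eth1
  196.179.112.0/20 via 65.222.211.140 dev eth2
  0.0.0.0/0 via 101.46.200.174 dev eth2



Longest prefix match for 123.31.222.8:
  /12 123.16.0.0: MATCH
  /9 137.0.0.0: no
  /20 196.179.112.0: no
  /0 0.0.0.0: MATCH
Selected: next-hop 39.192.85.156 via eth0 (matched /12)


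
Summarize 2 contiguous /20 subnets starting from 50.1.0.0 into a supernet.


Original prefix: /20
Number of subnets: 2 = 2^1
New prefix = 20 - 1 = 19
Supernet: 50.1.0.0/19


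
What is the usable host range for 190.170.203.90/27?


Network: 190.170.203.64
Broadcast: 190.170.203.95
First usable = network + 1
Last usable = broadcast - 1
Range: 190.170.203.65 to 190.170.203.94


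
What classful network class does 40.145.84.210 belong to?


First octet: 40
Binary: 00101000
0xxxxxxx -> Class A (1-126)
Class A, default mask 255.0.0.0 (/8)


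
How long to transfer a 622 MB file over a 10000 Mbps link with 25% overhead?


Effective throughput = 10000 * (1 - 25/100) = 7500 Mbps
File size in Mb = 622 * 8 = 4976 Mb
Time = 4976 / 7500
Time = 0.6635 seconds


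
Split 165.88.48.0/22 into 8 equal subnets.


New prefix = 22 + 3 = 25
Each subnet has 128 addresses
  165.88.48.0/25
  165.88.48.128/25
  165.88.49.0/25
  165.88.49.128/25
  165.88.50.0/25
  165.88.50.128/25
  165.88.51.0/25
  165.88.51.128/25
Subnets: 165.88.48.0/25, 165.88.48.128/25, 165.88.49.0/25, 165.88.49.128/25, 165.88.50.0/25, 165.88.50.128/25, 165.88.51.0/25, 165.88.51.128/25


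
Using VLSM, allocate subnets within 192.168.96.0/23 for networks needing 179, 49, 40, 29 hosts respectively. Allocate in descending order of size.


179 hosts -> /24 (254 usable): 192.168.96.0/24
49 hosts -> /26 (62 usable): 192.168.97.0/26
40 hosts -> /26 (62 usable): 192.168.97.64/26
29 hosts -> /27 (30 usable): 192.168.97.128/27
Allocation: 192.168.96.0/24 (179 hosts, 254 usable); 192.168.97.0/26 (49 hosts, 62 usable); 192.168.97.64/26 (40 hosts, 62 usable); 192.168.97.128/27 (29 hosts, 30 usable)


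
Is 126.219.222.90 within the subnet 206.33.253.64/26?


Subnet network: 206.33.253.64
Test IP AND mask: 126.219.222.64
No, 126.219.222.90 is not in 206.33.253.64/26


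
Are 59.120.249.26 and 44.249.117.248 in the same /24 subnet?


Mask: 255.255.255.0
59.120.249.26 AND mask = 59.120.249.0
44.249.117.248 AND mask = 44.249.117.0
No, different subnets (59.120.249.0 vs 44.249.117.0)


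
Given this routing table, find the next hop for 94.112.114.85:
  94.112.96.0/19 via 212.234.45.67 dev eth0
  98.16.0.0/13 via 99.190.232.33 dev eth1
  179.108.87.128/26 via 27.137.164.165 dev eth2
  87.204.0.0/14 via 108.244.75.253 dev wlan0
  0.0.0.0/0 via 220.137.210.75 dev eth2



Longest prefix match for 94.112.114.85:
  /19 94.112.96.0: MATCH
  /13 98.16.0.0: no
  /26 179.108.87.128: no
  /14 87.204.0.0: no
  /0 0.0.0.0: MATCH
Selected: next-hop 212.234.45.67 via eth0 (matched /19)


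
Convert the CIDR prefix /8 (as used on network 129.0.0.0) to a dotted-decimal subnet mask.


/8 means 8 network bits, 24 host bits
Binary: 11111111000000000000000000000000
Mask: 255.0.0.0


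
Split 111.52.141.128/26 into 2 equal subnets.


New prefix = 26 + 1 = 27
Each subnet has 32 addresses
  111.52.141.128/27
  111.52.141.160/27
Subnets: 111.52.141.128/27, 111.52.141.160/27
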